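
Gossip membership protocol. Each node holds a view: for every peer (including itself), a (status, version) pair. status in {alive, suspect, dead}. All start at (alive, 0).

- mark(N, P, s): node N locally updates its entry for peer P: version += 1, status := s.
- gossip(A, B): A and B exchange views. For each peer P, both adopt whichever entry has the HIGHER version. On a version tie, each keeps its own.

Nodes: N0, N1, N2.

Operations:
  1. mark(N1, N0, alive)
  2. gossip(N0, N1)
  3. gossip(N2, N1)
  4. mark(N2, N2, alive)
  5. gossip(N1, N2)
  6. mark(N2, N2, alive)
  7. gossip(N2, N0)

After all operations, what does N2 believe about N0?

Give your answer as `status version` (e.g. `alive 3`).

Answer: alive 1

Derivation:
Op 1: N1 marks N0=alive -> (alive,v1)
Op 2: gossip N0<->N1 -> N0.N0=(alive,v1) N0.N1=(alive,v0) N0.N2=(alive,v0) | N1.N0=(alive,v1) N1.N1=(alive,v0) N1.N2=(alive,v0)
Op 3: gossip N2<->N1 -> N2.N0=(alive,v1) N2.N1=(alive,v0) N2.N2=(alive,v0) | N1.N0=(alive,v1) N1.N1=(alive,v0) N1.N2=(alive,v0)
Op 4: N2 marks N2=alive -> (alive,v1)
Op 5: gossip N1<->N2 -> N1.N0=(alive,v1) N1.N1=(alive,v0) N1.N2=(alive,v1) | N2.N0=(alive,v1) N2.N1=(alive,v0) N2.N2=(alive,v1)
Op 6: N2 marks N2=alive -> (alive,v2)
Op 7: gossip N2<->N0 -> N2.N0=(alive,v1) N2.N1=(alive,v0) N2.N2=(alive,v2) | N0.N0=(alive,v1) N0.N1=(alive,v0) N0.N2=(alive,v2)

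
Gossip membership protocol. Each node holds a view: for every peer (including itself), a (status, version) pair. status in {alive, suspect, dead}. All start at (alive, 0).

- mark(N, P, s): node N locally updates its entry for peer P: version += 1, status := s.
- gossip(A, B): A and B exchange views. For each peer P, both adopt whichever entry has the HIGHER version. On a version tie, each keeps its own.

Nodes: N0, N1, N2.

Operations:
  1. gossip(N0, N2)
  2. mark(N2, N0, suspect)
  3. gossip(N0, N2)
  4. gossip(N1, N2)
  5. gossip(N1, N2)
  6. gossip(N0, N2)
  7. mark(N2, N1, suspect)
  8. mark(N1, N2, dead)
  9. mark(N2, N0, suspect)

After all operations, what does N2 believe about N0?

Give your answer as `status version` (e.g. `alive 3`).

Op 1: gossip N0<->N2 -> N0.N0=(alive,v0) N0.N1=(alive,v0) N0.N2=(alive,v0) | N2.N0=(alive,v0) N2.N1=(alive,v0) N2.N2=(alive,v0)
Op 2: N2 marks N0=suspect -> (suspect,v1)
Op 3: gossip N0<->N2 -> N0.N0=(suspect,v1) N0.N1=(alive,v0) N0.N2=(alive,v0) | N2.N0=(suspect,v1) N2.N1=(alive,v0) N2.N2=(alive,v0)
Op 4: gossip N1<->N2 -> N1.N0=(suspect,v1) N1.N1=(alive,v0) N1.N2=(alive,v0) | N2.N0=(suspect,v1) N2.N1=(alive,v0) N2.N2=(alive,v0)
Op 5: gossip N1<->N2 -> N1.N0=(suspect,v1) N1.N1=(alive,v0) N1.N2=(alive,v0) | N2.N0=(suspect,v1) N2.N1=(alive,v0) N2.N2=(alive,v0)
Op 6: gossip N0<->N2 -> N0.N0=(suspect,v1) N0.N1=(alive,v0) N0.N2=(alive,v0) | N2.N0=(suspect,v1) N2.N1=(alive,v0) N2.N2=(alive,v0)
Op 7: N2 marks N1=suspect -> (suspect,v1)
Op 8: N1 marks N2=dead -> (dead,v1)
Op 9: N2 marks N0=suspect -> (suspect,v2)

Answer: suspect 2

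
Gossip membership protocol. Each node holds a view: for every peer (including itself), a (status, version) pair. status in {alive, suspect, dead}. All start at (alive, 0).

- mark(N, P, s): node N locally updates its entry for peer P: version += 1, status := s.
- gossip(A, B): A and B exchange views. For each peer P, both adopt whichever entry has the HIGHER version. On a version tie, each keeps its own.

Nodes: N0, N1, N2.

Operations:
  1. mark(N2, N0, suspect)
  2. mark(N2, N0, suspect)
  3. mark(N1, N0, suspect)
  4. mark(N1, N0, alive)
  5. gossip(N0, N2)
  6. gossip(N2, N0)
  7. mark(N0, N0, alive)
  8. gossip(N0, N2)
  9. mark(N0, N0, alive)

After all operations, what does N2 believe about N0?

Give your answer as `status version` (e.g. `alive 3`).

Op 1: N2 marks N0=suspect -> (suspect,v1)
Op 2: N2 marks N0=suspect -> (suspect,v2)
Op 3: N1 marks N0=suspect -> (suspect,v1)
Op 4: N1 marks N0=alive -> (alive,v2)
Op 5: gossip N0<->N2 -> N0.N0=(suspect,v2) N0.N1=(alive,v0) N0.N2=(alive,v0) | N2.N0=(suspect,v2) N2.N1=(alive,v0) N2.N2=(alive,v0)
Op 6: gossip N2<->N0 -> N2.N0=(suspect,v2) N2.N1=(alive,v0) N2.N2=(alive,v0) | N0.N0=(suspect,v2) N0.N1=(alive,v0) N0.N2=(alive,v0)
Op 7: N0 marks N0=alive -> (alive,v3)
Op 8: gossip N0<->N2 -> N0.N0=(alive,v3) N0.N1=(alive,v0) N0.N2=(alive,v0) | N2.N0=(alive,v3) N2.N1=(alive,v0) N2.N2=(alive,v0)
Op 9: N0 marks N0=alive -> (alive,v4)

Answer: alive 3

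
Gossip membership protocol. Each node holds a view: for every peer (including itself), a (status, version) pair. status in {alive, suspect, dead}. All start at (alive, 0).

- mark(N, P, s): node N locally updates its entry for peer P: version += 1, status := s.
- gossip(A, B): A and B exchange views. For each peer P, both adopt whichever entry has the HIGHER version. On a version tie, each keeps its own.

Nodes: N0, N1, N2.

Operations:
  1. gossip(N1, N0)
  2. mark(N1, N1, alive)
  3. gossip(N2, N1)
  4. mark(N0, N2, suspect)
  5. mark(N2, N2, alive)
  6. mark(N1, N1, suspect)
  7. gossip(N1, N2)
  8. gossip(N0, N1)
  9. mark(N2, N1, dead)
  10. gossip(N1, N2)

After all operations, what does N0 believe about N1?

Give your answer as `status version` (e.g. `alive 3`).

Answer: suspect 2

Derivation:
Op 1: gossip N1<->N0 -> N1.N0=(alive,v0) N1.N1=(alive,v0) N1.N2=(alive,v0) | N0.N0=(alive,v0) N0.N1=(alive,v0) N0.N2=(alive,v0)
Op 2: N1 marks N1=alive -> (alive,v1)
Op 3: gossip N2<->N1 -> N2.N0=(alive,v0) N2.N1=(alive,v1) N2.N2=(alive,v0) | N1.N0=(alive,v0) N1.N1=(alive,v1) N1.N2=(alive,v0)
Op 4: N0 marks N2=suspect -> (suspect,v1)
Op 5: N2 marks N2=alive -> (alive,v1)
Op 6: N1 marks N1=suspect -> (suspect,v2)
Op 7: gossip N1<->N2 -> N1.N0=(alive,v0) N1.N1=(suspect,v2) N1.N2=(alive,v1) | N2.N0=(alive,v0) N2.N1=(suspect,v2) N2.N2=(alive,v1)
Op 8: gossip N0<->N1 -> N0.N0=(alive,v0) N0.N1=(suspect,v2) N0.N2=(suspect,v1) | N1.N0=(alive,v0) N1.N1=(suspect,v2) N1.N2=(alive,v1)
Op 9: N2 marks N1=dead -> (dead,v3)
Op 10: gossip N1<->N2 -> N1.N0=(alive,v0) N1.N1=(dead,v3) N1.N2=(alive,v1) | N2.N0=(alive,v0) N2.N1=(dead,v3) N2.N2=(alive,v1)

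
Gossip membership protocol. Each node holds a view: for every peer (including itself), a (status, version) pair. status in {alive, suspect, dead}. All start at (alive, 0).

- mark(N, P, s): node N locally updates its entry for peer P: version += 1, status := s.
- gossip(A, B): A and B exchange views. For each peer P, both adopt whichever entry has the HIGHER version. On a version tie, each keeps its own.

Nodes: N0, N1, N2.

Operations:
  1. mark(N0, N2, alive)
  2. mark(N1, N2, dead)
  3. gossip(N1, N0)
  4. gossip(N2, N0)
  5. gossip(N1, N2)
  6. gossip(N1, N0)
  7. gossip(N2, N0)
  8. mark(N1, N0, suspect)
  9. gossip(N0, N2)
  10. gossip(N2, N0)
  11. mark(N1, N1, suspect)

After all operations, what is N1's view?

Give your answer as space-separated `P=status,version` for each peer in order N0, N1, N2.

Answer: N0=suspect,1 N1=suspect,1 N2=dead,1

Derivation:
Op 1: N0 marks N2=alive -> (alive,v1)
Op 2: N1 marks N2=dead -> (dead,v1)
Op 3: gossip N1<->N0 -> N1.N0=(alive,v0) N1.N1=(alive,v0) N1.N2=(dead,v1) | N0.N0=(alive,v0) N0.N1=(alive,v0) N0.N2=(alive,v1)
Op 4: gossip N2<->N0 -> N2.N0=(alive,v0) N2.N1=(alive,v0) N2.N2=(alive,v1) | N0.N0=(alive,v0) N0.N1=(alive,v0) N0.N2=(alive,v1)
Op 5: gossip N1<->N2 -> N1.N0=(alive,v0) N1.N1=(alive,v0) N1.N2=(dead,v1) | N2.N0=(alive,v0) N2.N1=(alive,v0) N2.N2=(alive,v1)
Op 6: gossip N1<->N0 -> N1.N0=(alive,v0) N1.N1=(alive,v0) N1.N2=(dead,v1) | N0.N0=(alive,v0) N0.N1=(alive,v0) N0.N2=(alive,v1)
Op 7: gossip N2<->N0 -> N2.N0=(alive,v0) N2.N1=(alive,v0) N2.N2=(alive,v1) | N0.N0=(alive,v0) N0.N1=(alive,v0) N0.N2=(alive,v1)
Op 8: N1 marks N0=suspect -> (suspect,v1)
Op 9: gossip N0<->N2 -> N0.N0=(alive,v0) N0.N1=(alive,v0) N0.N2=(alive,v1) | N2.N0=(alive,v0) N2.N1=(alive,v0) N2.N2=(alive,v1)
Op 10: gossip N2<->N0 -> N2.N0=(alive,v0) N2.N1=(alive,v0) N2.N2=(alive,v1) | N0.N0=(alive,v0) N0.N1=(alive,v0) N0.N2=(alive,v1)
Op 11: N1 marks N1=suspect -> (suspect,v1)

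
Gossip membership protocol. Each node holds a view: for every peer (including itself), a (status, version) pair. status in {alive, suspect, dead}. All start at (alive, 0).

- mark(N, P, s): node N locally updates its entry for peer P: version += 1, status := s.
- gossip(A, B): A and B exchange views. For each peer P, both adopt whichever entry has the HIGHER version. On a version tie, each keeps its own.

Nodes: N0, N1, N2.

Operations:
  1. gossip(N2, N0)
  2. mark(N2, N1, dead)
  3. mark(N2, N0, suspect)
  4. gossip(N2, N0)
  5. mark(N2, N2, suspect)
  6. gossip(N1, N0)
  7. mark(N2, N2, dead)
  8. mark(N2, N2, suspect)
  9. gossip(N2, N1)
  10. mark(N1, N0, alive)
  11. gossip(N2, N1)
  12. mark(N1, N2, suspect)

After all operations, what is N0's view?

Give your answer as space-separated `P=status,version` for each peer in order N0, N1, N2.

Answer: N0=suspect,1 N1=dead,1 N2=alive,0

Derivation:
Op 1: gossip N2<->N0 -> N2.N0=(alive,v0) N2.N1=(alive,v0) N2.N2=(alive,v0) | N0.N0=(alive,v0) N0.N1=(alive,v0) N0.N2=(alive,v0)
Op 2: N2 marks N1=dead -> (dead,v1)
Op 3: N2 marks N0=suspect -> (suspect,v1)
Op 4: gossip N2<->N0 -> N2.N0=(suspect,v1) N2.N1=(dead,v1) N2.N2=(alive,v0) | N0.N0=(suspect,v1) N0.N1=(dead,v1) N0.N2=(alive,v0)
Op 5: N2 marks N2=suspect -> (suspect,v1)
Op 6: gossip N1<->N0 -> N1.N0=(suspect,v1) N1.N1=(dead,v1) N1.N2=(alive,v0) | N0.N0=(suspect,v1) N0.N1=(dead,v1) N0.N2=(alive,v0)
Op 7: N2 marks N2=dead -> (dead,v2)
Op 8: N2 marks N2=suspect -> (suspect,v3)
Op 9: gossip N2<->N1 -> N2.N0=(suspect,v1) N2.N1=(dead,v1) N2.N2=(suspect,v3) | N1.N0=(suspect,v1) N1.N1=(dead,v1) N1.N2=(suspect,v3)
Op 10: N1 marks N0=alive -> (alive,v2)
Op 11: gossip N2<->N1 -> N2.N0=(alive,v2) N2.N1=(dead,v1) N2.N2=(suspect,v3) | N1.N0=(alive,v2) N1.N1=(dead,v1) N1.N2=(suspect,v3)
Op 12: N1 marks N2=suspect -> (suspect,v4)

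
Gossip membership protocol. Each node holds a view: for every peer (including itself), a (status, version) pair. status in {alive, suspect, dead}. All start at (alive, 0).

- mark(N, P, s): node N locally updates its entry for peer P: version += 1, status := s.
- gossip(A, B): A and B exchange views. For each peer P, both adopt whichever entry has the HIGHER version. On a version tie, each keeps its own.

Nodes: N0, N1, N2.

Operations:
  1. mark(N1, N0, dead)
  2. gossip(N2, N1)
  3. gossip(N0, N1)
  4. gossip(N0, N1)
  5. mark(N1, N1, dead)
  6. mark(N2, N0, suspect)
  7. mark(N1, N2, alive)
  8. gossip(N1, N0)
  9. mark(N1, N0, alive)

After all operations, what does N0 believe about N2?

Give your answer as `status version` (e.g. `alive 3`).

Op 1: N1 marks N0=dead -> (dead,v1)
Op 2: gossip N2<->N1 -> N2.N0=(dead,v1) N2.N1=(alive,v0) N2.N2=(alive,v0) | N1.N0=(dead,v1) N1.N1=(alive,v0) N1.N2=(alive,v0)
Op 3: gossip N0<->N1 -> N0.N0=(dead,v1) N0.N1=(alive,v0) N0.N2=(alive,v0) | N1.N0=(dead,v1) N1.N1=(alive,v0) N1.N2=(alive,v0)
Op 4: gossip N0<->N1 -> N0.N0=(dead,v1) N0.N1=(alive,v0) N0.N2=(alive,v0) | N1.N0=(dead,v1) N1.N1=(alive,v0) N1.N2=(alive,v0)
Op 5: N1 marks N1=dead -> (dead,v1)
Op 6: N2 marks N0=suspect -> (suspect,v2)
Op 7: N1 marks N2=alive -> (alive,v1)
Op 8: gossip N1<->N0 -> N1.N0=(dead,v1) N1.N1=(dead,v1) N1.N2=(alive,v1) | N0.N0=(dead,v1) N0.N1=(dead,v1) N0.N2=(alive,v1)
Op 9: N1 marks N0=alive -> (alive,v2)

Answer: alive 1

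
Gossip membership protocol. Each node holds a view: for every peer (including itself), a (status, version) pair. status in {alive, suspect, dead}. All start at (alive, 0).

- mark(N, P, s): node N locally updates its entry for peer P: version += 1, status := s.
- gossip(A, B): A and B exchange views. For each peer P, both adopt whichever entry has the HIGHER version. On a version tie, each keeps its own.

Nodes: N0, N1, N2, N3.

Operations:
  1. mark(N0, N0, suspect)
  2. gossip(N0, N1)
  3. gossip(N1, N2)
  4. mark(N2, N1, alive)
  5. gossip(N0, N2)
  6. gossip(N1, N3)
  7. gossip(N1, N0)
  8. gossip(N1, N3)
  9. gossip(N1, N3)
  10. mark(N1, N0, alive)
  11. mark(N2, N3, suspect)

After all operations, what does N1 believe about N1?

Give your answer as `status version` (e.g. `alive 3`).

Answer: alive 1

Derivation:
Op 1: N0 marks N0=suspect -> (suspect,v1)
Op 2: gossip N0<->N1 -> N0.N0=(suspect,v1) N0.N1=(alive,v0) N0.N2=(alive,v0) N0.N3=(alive,v0) | N1.N0=(suspect,v1) N1.N1=(alive,v0) N1.N2=(alive,v0) N1.N3=(alive,v0)
Op 3: gossip N1<->N2 -> N1.N0=(suspect,v1) N1.N1=(alive,v0) N1.N2=(alive,v0) N1.N3=(alive,v0) | N2.N0=(suspect,v1) N2.N1=(alive,v0) N2.N2=(alive,v0) N2.N3=(alive,v0)
Op 4: N2 marks N1=alive -> (alive,v1)
Op 5: gossip N0<->N2 -> N0.N0=(suspect,v1) N0.N1=(alive,v1) N0.N2=(alive,v0) N0.N3=(alive,v0) | N2.N0=(suspect,v1) N2.N1=(alive,v1) N2.N2=(alive,v0) N2.N3=(alive,v0)
Op 6: gossip N1<->N3 -> N1.N0=(suspect,v1) N1.N1=(alive,v0) N1.N2=(alive,v0) N1.N3=(alive,v0) | N3.N0=(suspect,v1) N3.N1=(alive,v0) N3.N2=(alive,v0) N3.N3=(alive,v0)
Op 7: gossip N1<->N0 -> N1.N0=(suspect,v1) N1.N1=(alive,v1) N1.N2=(alive,v0) N1.N3=(alive,v0) | N0.N0=(suspect,v1) N0.N1=(alive,v1) N0.N2=(alive,v0) N0.N3=(alive,v0)
Op 8: gossip N1<->N3 -> N1.N0=(suspect,v1) N1.N1=(alive,v1) N1.N2=(alive,v0) N1.N3=(alive,v0) | N3.N0=(suspect,v1) N3.N1=(alive,v1) N3.N2=(alive,v0) N3.N3=(alive,v0)
Op 9: gossip N1<->N3 -> N1.N0=(suspect,v1) N1.N1=(alive,v1) N1.N2=(alive,v0) N1.N3=(alive,v0) | N3.N0=(suspect,v1) N3.N1=(alive,v1) N3.N2=(alive,v0) N3.N3=(alive,v0)
Op 10: N1 marks N0=alive -> (alive,v2)
Op 11: N2 marks N3=suspect -> (suspect,v1)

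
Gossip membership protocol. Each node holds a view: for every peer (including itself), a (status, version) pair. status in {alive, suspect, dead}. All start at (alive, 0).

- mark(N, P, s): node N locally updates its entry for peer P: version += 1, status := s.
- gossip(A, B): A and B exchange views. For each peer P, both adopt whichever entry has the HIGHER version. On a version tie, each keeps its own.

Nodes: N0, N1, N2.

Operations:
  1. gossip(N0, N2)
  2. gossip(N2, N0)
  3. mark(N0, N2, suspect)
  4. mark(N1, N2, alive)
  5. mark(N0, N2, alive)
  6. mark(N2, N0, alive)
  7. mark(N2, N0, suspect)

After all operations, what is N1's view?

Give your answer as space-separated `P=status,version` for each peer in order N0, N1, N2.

Answer: N0=alive,0 N1=alive,0 N2=alive,1

Derivation:
Op 1: gossip N0<->N2 -> N0.N0=(alive,v0) N0.N1=(alive,v0) N0.N2=(alive,v0) | N2.N0=(alive,v0) N2.N1=(alive,v0) N2.N2=(alive,v0)
Op 2: gossip N2<->N0 -> N2.N0=(alive,v0) N2.N1=(alive,v0) N2.N2=(alive,v0) | N0.N0=(alive,v0) N0.N1=(alive,v0) N0.N2=(alive,v0)
Op 3: N0 marks N2=suspect -> (suspect,v1)
Op 4: N1 marks N2=alive -> (alive,v1)
Op 5: N0 marks N2=alive -> (alive,v2)
Op 6: N2 marks N0=alive -> (alive,v1)
Op 7: N2 marks N0=suspect -> (suspect,v2)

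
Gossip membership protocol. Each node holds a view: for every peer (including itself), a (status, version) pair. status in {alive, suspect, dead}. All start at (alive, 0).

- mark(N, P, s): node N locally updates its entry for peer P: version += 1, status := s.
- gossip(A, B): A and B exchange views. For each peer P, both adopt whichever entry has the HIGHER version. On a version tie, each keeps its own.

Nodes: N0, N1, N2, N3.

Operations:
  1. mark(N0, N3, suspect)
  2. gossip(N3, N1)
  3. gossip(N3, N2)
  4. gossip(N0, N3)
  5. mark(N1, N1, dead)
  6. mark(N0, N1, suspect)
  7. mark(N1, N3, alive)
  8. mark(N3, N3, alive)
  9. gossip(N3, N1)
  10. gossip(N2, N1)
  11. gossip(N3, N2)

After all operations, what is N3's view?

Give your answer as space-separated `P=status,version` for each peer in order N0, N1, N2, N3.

Answer: N0=alive,0 N1=dead,1 N2=alive,0 N3=alive,2

Derivation:
Op 1: N0 marks N3=suspect -> (suspect,v1)
Op 2: gossip N3<->N1 -> N3.N0=(alive,v0) N3.N1=(alive,v0) N3.N2=(alive,v0) N3.N3=(alive,v0) | N1.N0=(alive,v0) N1.N1=(alive,v0) N1.N2=(alive,v0) N1.N3=(alive,v0)
Op 3: gossip N3<->N2 -> N3.N0=(alive,v0) N3.N1=(alive,v0) N3.N2=(alive,v0) N3.N3=(alive,v0) | N2.N0=(alive,v0) N2.N1=(alive,v0) N2.N2=(alive,v0) N2.N3=(alive,v0)
Op 4: gossip N0<->N3 -> N0.N0=(alive,v0) N0.N1=(alive,v0) N0.N2=(alive,v0) N0.N3=(suspect,v1) | N3.N0=(alive,v0) N3.N1=(alive,v0) N3.N2=(alive,v0) N3.N3=(suspect,v1)
Op 5: N1 marks N1=dead -> (dead,v1)
Op 6: N0 marks N1=suspect -> (suspect,v1)
Op 7: N1 marks N3=alive -> (alive,v1)
Op 8: N3 marks N3=alive -> (alive,v2)
Op 9: gossip N3<->N1 -> N3.N0=(alive,v0) N3.N1=(dead,v1) N3.N2=(alive,v0) N3.N3=(alive,v2) | N1.N0=(alive,v0) N1.N1=(dead,v1) N1.N2=(alive,v0) N1.N3=(alive,v2)
Op 10: gossip N2<->N1 -> N2.N0=(alive,v0) N2.N1=(dead,v1) N2.N2=(alive,v0) N2.N3=(alive,v2) | N1.N0=(alive,v0) N1.N1=(dead,v1) N1.N2=(alive,v0) N1.N3=(alive,v2)
Op 11: gossip N3<->N2 -> N3.N0=(alive,v0) N3.N1=(dead,v1) N3.N2=(alive,v0) N3.N3=(alive,v2) | N2.N0=(alive,v0) N2.N1=(dead,v1) N2.N2=(alive,v0) N2.N3=(alive,v2)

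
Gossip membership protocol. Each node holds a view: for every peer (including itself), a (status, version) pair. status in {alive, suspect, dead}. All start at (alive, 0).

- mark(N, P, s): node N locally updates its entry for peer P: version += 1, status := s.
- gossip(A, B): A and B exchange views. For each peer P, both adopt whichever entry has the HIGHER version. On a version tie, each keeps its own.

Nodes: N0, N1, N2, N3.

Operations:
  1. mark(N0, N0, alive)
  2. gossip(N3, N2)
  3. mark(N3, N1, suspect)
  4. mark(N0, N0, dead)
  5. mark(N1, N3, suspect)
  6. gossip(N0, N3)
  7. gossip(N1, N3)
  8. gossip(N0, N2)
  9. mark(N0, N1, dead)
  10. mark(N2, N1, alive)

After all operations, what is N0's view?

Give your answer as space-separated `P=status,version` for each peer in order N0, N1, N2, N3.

Op 1: N0 marks N0=alive -> (alive,v1)
Op 2: gossip N3<->N2 -> N3.N0=(alive,v0) N3.N1=(alive,v0) N3.N2=(alive,v0) N3.N3=(alive,v0) | N2.N0=(alive,v0) N2.N1=(alive,v0) N2.N2=(alive,v0) N2.N3=(alive,v0)
Op 3: N3 marks N1=suspect -> (suspect,v1)
Op 4: N0 marks N0=dead -> (dead,v2)
Op 5: N1 marks N3=suspect -> (suspect,v1)
Op 6: gossip N0<->N3 -> N0.N0=(dead,v2) N0.N1=(suspect,v1) N0.N2=(alive,v0) N0.N3=(alive,v0) | N3.N0=(dead,v2) N3.N1=(suspect,v1) N3.N2=(alive,v0) N3.N3=(alive,v0)
Op 7: gossip N1<->N3 -> N1.N0=(dead,v2) N1.N1=(suspect,v1) N1.N2=(alive,v0) N1.N3=(suspect,v1) | N3.N0=(dead,v2) N3.N1=(suspect,v1) N3.N2=(alive,v0) N3.N3=(suspect,v1)
Op 8: gossip N0<->N2 -> N0.N0=(dead,v2) N0.N1=(suspect,v1) N0.N2=(alive,v0) N0.N3=(alive,v0) | N2.N0=(dead,v2) N2.N1=(suspect,v1) N2.N2=(alive,v0) N2.N3=(alive,v0)
Op 9: N0 marks N1=dead -> (dead,v2)
Op 10: N2 marks N1=alive -> (alive,v2)

Answer: N0=dead,2 N1=dead,2 N2=alive,0 N3=alive,0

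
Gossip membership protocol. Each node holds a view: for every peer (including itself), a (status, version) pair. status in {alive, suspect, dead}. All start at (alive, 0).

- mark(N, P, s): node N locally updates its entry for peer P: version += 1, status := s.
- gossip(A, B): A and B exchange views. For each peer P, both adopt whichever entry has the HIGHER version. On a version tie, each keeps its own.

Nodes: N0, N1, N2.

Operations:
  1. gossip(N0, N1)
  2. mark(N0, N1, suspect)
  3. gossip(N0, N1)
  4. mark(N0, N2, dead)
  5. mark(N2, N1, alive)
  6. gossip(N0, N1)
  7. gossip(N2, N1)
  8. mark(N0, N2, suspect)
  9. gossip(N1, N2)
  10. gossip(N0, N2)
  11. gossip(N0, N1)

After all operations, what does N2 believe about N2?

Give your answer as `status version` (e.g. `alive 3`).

Op 1: gossip N0<->N1 -> N0.N0=(alive,v0) N0.N1=(alive,v0) N0.N2=(alive,v0) | N1.N0=(alive,v0) N1.N1=(alive,v0) N1.N2=(alive,v0)
Op 2: N0 marks N1=suspect -> (suspect,v1)
Op 3: gossip N0<->N1 -> N0.N0=(alive,v0) N0.N1=(suspect,v1) N0.N2=(alive,v0) | N1.N0=(alive,v0) N1.N1=(suspect,v1) N1.N2=(alive,v0)
Op 4: N0 marks N2=dead -> (dead,v1)
Op 5: N2 marks N1=alive -> (alive,v1)
Op 6: gossip N0<->N1 -> N0.N0=(alive,v0) N0.N1=(suspect,v1) N0.N2=(dead,v1) | N1.N0=(alive,v0) N1.N1=(suspect,v1) N1.N2=(dead,v1)
Op 7: gossip N2<->N1 -> N2.N0=(alive,v0) N2.N1=(alive,v1) N2.N2=(dead,v1) | N1.N0=(alive,v0) N1.N1=(suspect,v1) N1.N2=(dead,v1)
Op 8: N0 marks N2=suspect -> (suspect,v2)
Op 9: gossip N1<->N2 -> N1.N0=(alive,v0) N1.N1=(suspect,v1) N1.N2=(dead,v1) | N2.N0=(alive,v0) N2.N1=(alive,v1) N2.N2=(dead,v1)
Op 10: gossip N0<->N2 -> N0.N0=(alive,v0) N0.N1=(suspect,v1) N0.N2=(suspect,v2) | N2.N0=(alive,v0) N2.N1=(alive,v1) N2.N2=(suspect,v2)
Op 11: gossip N0<->N1 -> N0.N0=(alive,v0) N0.N1=(suspect,v1) N0.N2=(suspect,v2) | N1.N0=(alive,v0) N1.N1=(suspect,v1) N1.N2=(suspect,v2)

Answer: suspect 2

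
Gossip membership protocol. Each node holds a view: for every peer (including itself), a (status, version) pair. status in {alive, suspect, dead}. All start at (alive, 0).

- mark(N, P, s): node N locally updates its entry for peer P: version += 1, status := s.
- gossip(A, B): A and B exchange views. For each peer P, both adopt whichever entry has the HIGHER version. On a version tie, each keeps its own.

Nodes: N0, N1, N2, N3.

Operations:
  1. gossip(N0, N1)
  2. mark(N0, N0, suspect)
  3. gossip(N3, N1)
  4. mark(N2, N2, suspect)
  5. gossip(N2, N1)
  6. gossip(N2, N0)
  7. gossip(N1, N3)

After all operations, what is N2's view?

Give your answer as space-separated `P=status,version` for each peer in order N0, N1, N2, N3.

Answer: N0=suspect,1 N1=alive,0 N2=suspect,1 N3=alive,0

Derivation:
Op 1: gossip N0<->N1 -> N0.N0=(alive,v0) N0.N1=(alive,v0) N0.N2=(alive,v0) N0.N3=(alive,v0) | N1.N0=(alive,v0) N1.N1=(alive,v0) N1.N2=(alive,v0) N1.N3=(alive,v0)
Op 2: N0 marks N0=suspect -> (suspect,v1)
Op 3: gossip N3<->N1 -> N3.N0=(alive,v0) N3.N1=(alive,v0) N3.N2=(alive,v0) N3.N3=(alive,v0) | N1.N0=(alive,v0) N1.N1=(alive,v0) N1.N2=(alive,v0) N1.N3=(alive,v0)
Op 4: N2 marks N2=suspect -> (suspect,v1)
Op 5: gossip N2<->N1 -> N2.N0=(alive,v0) N2.N1=(alive,v0) N2.N2=(suspect,v1) N2.N3=(alive,v0) | N1.N0=(alive,v0) N1.N1=(alive,v0) N1.N2=(suspect,v1) N1.N3=(alive,v0)
Op 6: gossip N2<->N0 -> N2.N0=(suspect,v1) N2.N1=(alive,v0) N2.N2=(suspect,v1) N2.N3=(alive,v0) | N0.N0=(suspect,v1) N0.N1=(alive,v0) N0.N2=(suspect,v1) N0.N3=(alive,v0)
Op 7: gossip N1<->N3 -> N1.N0=(alive,v0) N1.N1=(alive,v0) N1.N2=(suspect,v1) N1.N3=(alive,v0) | N3.N0=(alive,v0) N3.N1=(alive,v0) N3.N2=(suspect,v1) N3.N3=(alive,v0)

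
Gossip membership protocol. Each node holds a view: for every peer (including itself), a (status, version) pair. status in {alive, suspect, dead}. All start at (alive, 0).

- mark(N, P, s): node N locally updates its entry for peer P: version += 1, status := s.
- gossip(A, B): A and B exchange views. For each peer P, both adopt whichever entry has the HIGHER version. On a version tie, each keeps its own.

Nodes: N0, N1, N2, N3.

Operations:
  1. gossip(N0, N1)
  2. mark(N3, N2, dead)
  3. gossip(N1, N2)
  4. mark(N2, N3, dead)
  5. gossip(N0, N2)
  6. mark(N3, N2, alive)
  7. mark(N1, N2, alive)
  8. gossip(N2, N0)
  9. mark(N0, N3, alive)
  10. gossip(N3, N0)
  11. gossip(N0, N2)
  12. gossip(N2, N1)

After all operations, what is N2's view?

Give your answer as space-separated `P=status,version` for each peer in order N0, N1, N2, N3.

Answer: N0=alive,0 N1=alive,0 N2=alive,2 N3=alive,2

Derivation:
Op 1: gossip N0<->N1 -> N0.N0=(alive,v0) N0.N1=(alive,v0) N0.N2=(alive,v0) N0.N3=(alive,v0) | N1.N0=(alive,v0) N1.N1=(alive,v0) N1.N2=(alive,v0) N1.N3=(alive,v0)
Op 2: N3 marks N2=dead -> (dead,v1)
Op 3: gossip N1<->N2 -> N1.N0=(alive,v0) N1.N1=(alive,v0) N1.N2=(alive,v0) N1.N3=(alive,v0) | N2.N0=(alive,v0) N2.N1=(alive,v0) N2.N2=(alive,v0) N2.N3=(alive,v0)
Op 4: N2 marks N3=dead -> (dead,v1)
Op 5: gossip N0<->N2 -> N0.N0=(alive,v0) N0.N1=(alive,v0) N0.N2=(alive,v0) N0.N3=(dead,v1) | N2.N0=(alive,v0) N2.N1=(alive,v0) N2.N2=(alive,v0) N2.N3=(dead,v1)
Op 6: N3 marks N2=alive -> (alive,v2)
Op 7: N1 marks N2=alive -> (alive,v1)
Op 8: gossip N2<->N0 -> N2.N0=(alive,v0) N2.N1=(alive,v0) N2.N2=(alive,v0) N2.N3=(dead,v1) | N0.N0=(alive,v0) N0.N1=(alive,v0) N0.N2=(alive,v0) N0.N3=(dead,v1)
Op 9: N0 marks N3=alive -> (alive,v2)
Op 10: gossip N3<->N0 -> N3.N0=(alive,v0) N3.N1=(alive,v0) N3.N2=(alive,v2) N3.N3=(alive,v2) | N0.N0=(alive,v0) N0.N1=(alive,v0) N0.N2=(alive,v2) N0.N3=(alive,v2)
Op 11: gossip N0<->N2 -> N0.N0=(alive,v0) N0.N1=(alive,v0) N0.N2=(alive,v2) N0.N3=(alive,v2) | N2.N0=(alive,v0) N2.N1=(alive,v0) N2.N2=(alive,v2) N2.N3=(alive,v2)
Op 12: gossip N2<->N1 -> N2.N0=(alive,v0) N2.N1=(alive,v0) N2.N2=(alive,v2) N2.N3=(alive,v2) | N1.N0=(alive,v0) N1.N1=(alive,v0) N1.N2=(alive,v2) N1.N3=(alive,v2)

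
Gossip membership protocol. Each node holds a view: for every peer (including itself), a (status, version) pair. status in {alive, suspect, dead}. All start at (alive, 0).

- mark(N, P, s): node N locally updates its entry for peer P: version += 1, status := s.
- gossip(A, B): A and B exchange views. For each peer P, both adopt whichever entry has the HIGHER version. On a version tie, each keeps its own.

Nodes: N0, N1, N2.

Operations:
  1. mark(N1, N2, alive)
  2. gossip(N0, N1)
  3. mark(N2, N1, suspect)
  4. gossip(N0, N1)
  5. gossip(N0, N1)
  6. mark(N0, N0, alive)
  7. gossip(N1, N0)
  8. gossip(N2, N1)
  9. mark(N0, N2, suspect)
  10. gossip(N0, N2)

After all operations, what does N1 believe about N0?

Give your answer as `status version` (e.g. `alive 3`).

Op 1: N1 marks N2=alive -> (alive,v1)
Op 2: gossip N0<->N1 -> N0.N0=(alive,v0) N0.N1=(alive,v0) N0.N2=(alive,v1) | N1.N0=(alive,v0) N1.N1=(alive,v0) N1.N2=(alive,v1)
Op 3: N2 marks N1=suspect -> (suspect,v1)
Op 4: gossip N0<->N1 -> N0.N0=(alive,v0) N0.N1=(alive,v0) N0.N2=(alive,v1) | N1.N0=(alive,v0) N1.N1=(alive,v0) N1.N2=(alive,v1)
Op 5: gossip N0<->N1 -> N0.N0=(alive,v0) N0.N1=(alive,v0) N0.N2=(alive,v1) | N1.N0=(alive,v0) N1.N1=(alive,v0) N1.N2=(alive,v1)
Op 6: N0 marks N0=alive -> (alive,v1)
Op 7: gossip N1<->N0 -> N1.N0=(alive,v1) N1.N1=(alive,v0) N1.N2=(alive,v1) | N0.N0=(alive,v1) N0.N1=(alive,v0) N0.N2=(alive,v1)
Op 8: gossip N2<->N1 -> N2.N0=(alive,v1) N2.N1=(suspect,v1) N2.N2=(alive,v1) | N1.N0=(alive,v1) N1.N1=(suspect,v1) N1.N2=(alive,v1)
Op 9: N0 marks N2=suspect -> (suspect,v2)
Op 10: gossip N0<->N2 -> N0.N0=(alive,v1) N0.N1=(suspect,v1) N0.N2=(suspect,v2) | N2.N0=(alive,v1) N2.N1=(suspect,v1) N2.N2=(suspect,v2)

Answer: alive 1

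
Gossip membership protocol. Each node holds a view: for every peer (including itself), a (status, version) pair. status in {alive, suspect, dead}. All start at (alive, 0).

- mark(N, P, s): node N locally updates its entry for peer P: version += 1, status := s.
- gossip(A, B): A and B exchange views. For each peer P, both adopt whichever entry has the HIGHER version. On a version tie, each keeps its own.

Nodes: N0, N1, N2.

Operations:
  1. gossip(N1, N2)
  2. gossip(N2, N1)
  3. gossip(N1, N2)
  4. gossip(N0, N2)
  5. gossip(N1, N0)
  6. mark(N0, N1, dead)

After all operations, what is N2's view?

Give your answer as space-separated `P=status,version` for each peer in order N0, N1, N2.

Answer: N0=alive,0 N1=alive,0 N2=alive,0

Derivation:
Op 1: gossip N1<->N2 -> N1.N0=(alive,v0) N1.N1=(alive,v0) N1.N2=(alive,v0) | N2.N0=(alive,v0) N2.N1=(alive,v0) N2.N2=(alive,v0)
Op 2: gossip N2<->N1 -> N2.N0=(alive,v0) N2.N1=(alive,v0) N2.N2=(alive,v0) | N1.N0=(alive,v0) N1.N1=(alive,v0) N1.N2=(alive,v0)
Op 3: gossip N1<->N2 -> N1.N0=(alive,v0) N1.N1=(alive,v0) N1.N2=(alive,v0) | N2.N0=(alive,v0) N2.N1=(alive,v0) N2.N2=(alive,v0)
Op 4: gossip N0<->N2 -> N0.N0=(alive,v0) N0.N1=(alive,v0) N0.N2=(alive,v0) | N2.N0=(alive,v0) N2.N1=(alive,v0) N2.N2=(alive,v0)
Op 5: gossip N1<->N0 -> N1.N0=(alive,v0) N1.N1=(alive,v0) N1.N2=(alive,v0) | N0.N0=(alive,v0) N0.N1=(alive,v0) N0.N2=(alive,v0)
Op 6: N0 marks N1=dead -> (dead,v1)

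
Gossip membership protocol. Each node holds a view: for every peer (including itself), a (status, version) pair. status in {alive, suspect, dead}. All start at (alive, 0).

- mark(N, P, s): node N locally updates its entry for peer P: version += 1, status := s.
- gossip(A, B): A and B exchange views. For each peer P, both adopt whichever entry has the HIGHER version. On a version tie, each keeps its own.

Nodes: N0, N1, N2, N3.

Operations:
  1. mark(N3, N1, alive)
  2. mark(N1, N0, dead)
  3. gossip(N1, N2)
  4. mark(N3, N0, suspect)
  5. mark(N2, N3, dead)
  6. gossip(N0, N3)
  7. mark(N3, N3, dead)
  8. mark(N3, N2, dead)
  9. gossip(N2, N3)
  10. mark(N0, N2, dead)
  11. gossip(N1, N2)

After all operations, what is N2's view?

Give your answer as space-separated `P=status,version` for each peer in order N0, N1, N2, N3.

Answer: N0=dead,1 N1=alive,1 N2=dead,1 N3=dead,1

Derivation:
Op 1: N3 marks N1=alive -> (alive,v1)
Op 2: N1 marks N0=dead -> (dead,v1)
Op 3: gossip N1<->N2 -> N1.N0=(dead,v1) N1.N1=(alive,v0) N1.N2=(alive,v0) N1.N3=(alive,v0) | N2.N0=(dead,v1) N2.N1=(alive,v0) N2.N2=(alive,v0) N2.N3=(alive,v0)
Op 4: N3 marks N0=suspect -> (suspect,v1)
Op 5: N2 marks N3=dead -> (dead,v1)
Op 6: gossip N0<->N3 -> N0.N0=(suspect,v1) N0.N1=(alive,v1) N0.N2=(alive,v0) N0.N3=(alive,v0) | N3.N0=(suspect,v1) N3.N1=(alive,v1) N3.N2=(alive,v0) N3.N3=(alive,v0)
Op 7: N3 marks N3=dead -> (dead,v1)
Op 8: N3 marks N2=dead -> (dead,v1)
Op 9: gossip N2<->N3 -> N2.N0=(dead,v1) N2.N1=(alive,v1) N2.N2=(dead,v1) N2.N3=(dead,v1) | N3.N0=(suspect,v1) N3.N1=(alive,v1) N3.N2=(dead,v1) N3.N3=(dead,v1)
Op 10: N0 marks N2=dead -> (dead,v1)
Op 11: gossip N1<->N2 -> N1.N0=(dead,v1) N1.N1=(alive,v1) N1.N2=(dead,v1) N1.N3=(dead,v1) | N2.N0=(dead,v1) N2.N1=(alive,v1) N2.N2=(dead,v1) N2.N3=(dead,v1)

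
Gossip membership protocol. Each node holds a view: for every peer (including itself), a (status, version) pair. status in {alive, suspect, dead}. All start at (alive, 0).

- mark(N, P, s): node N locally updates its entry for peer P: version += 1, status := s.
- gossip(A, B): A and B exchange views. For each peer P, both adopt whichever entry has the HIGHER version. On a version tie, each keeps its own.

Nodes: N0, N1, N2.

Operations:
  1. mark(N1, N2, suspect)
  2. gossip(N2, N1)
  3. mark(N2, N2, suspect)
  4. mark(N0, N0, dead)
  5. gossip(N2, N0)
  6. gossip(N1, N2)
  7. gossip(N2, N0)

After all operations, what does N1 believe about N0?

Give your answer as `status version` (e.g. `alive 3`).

Op 1: N1 marks N2=suspect -> (suspect,v1)
Op 2: gossip N2<->N1 -> N2.N0=(alive,v0) N2.N1=(alive,v0) N2.N2=(suspect,v1) | N1.N0=(alive,v0) N1.N1=(alive,v0) N1.N2=(suspect,v1)
Op 3: N2 marks N2=suspect -> (suspect,v2)
Op 4: N0 marks N0=dead -> (dead,v1)
Op 5: gossip N2<->N0 -> N2.N0=(dead,v1) N2.N1=(alive,v0) N2.N2=(suspect,v2) | N0.N0=(dead,v1) N0.N1=(alive,v0) N0.N2=(suspect,v2)
Op 6: gossip N1<->N2 -> N1.N0=(dead,v1) N1.N1=(alive,v0) N1.N2=(suspect,v2) | N2.N0=(dead,v1) N2.N1=(alive,v0) N2.N2=(suspect,v2)
Op 7: gossip N2<->N0 -> N2.N0=(dead,v1) N2.N1=(alive,v0) N2.N2=(suspect,v2) | N0.N0=(dead,v1) N0.N1=(alive,v0) N0.N2=(suspect,v2)

Answer: dead 1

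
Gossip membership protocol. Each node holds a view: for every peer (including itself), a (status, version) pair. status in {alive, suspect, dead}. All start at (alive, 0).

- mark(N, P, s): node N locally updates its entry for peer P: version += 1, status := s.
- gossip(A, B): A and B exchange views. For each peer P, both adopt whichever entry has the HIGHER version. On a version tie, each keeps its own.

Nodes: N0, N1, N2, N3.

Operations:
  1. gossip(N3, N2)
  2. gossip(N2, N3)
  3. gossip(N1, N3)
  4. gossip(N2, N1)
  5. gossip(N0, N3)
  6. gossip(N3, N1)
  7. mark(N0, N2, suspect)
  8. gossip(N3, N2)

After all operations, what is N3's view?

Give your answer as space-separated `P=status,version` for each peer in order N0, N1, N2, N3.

Answer: N0=alive,0 N1=alive,0 N2=alive,0 N3=alive,0

Derivation:
Op 1: gossip N3<->N2 -> N3.N0=(alive,v0) N3.N1=(alive,v0) N3.N2=(alive,v0) N3.N3=(alive,v0) | N2.N0=(alive,v0) N2.N1=(alive,v0) N2.N2=(alive,v0) N2.N3=(alive,v0)
Op 2: gossip N2<->N3 -> N2.N0=(alive,v0) N2.N1=(alive,v0) N2.N2=(alive,v0) N2.N3=(alive,v0) | N3.N0=(alive,v0) N3.N1=(alive,v0) N3.N2=(alive,v0) N3.N3=(alive,v0)
Op 3: gossip N1<->N3 -> N1.N0=(alive,v0) N1.N1=(alive,v0) N1.N2=(alive,v0) N1.N3=(alive,v0) | N3.N0=(alive,v0) N3.N1=(alive,v0) N3.N2=(alive,v0) N3.N3=(alive,v0)
Op 4: gossip N2<->N1 -> N2.N0=(alive,v0) N2.N1=(alive,v0) N2.N2=(alive,v0) N2.N3=(alive,v0) | N1.N0=(alive,v0) N1.N1=(alive,v0) N1.N2=(alive,v0) N1.N3=(alive,v0)
Op 5: gossip N0<->N3 -> N0.N0=(alive,v0) N0.N1=(alive,v0) N0.N2=(alive,v0) N0.N3=(alive,v0) | N3.N0=(alive,v0) N3.N1=(alive,v0) N3.N2=(alive,v0) N3.N3=(alive,v0)
Op 6: gossip N3<->N1 -> N3.N0=(alive,v0) N3.N1=(alive,v0) N3.N2=(alive,v0) N3.N3=(alive,v0) | N1.N0=(alive,v0) N1.N1=(alive,v0) N1.N2=(alive,v0) N1.N3=(alive,v0)
Op 7: N0 marks N2=suspect -> (suspect,v1)
Op 8: gossip N3<->N2 -> N3.N0=(alive,v0) N3.N1=(alive,v0) N3.N2=(alive,v0) N3.N3=(alive,v0) | N2.N0=(alive,v0) N2.N1=(alive,v0) N2.N2=(alive,v0) N2.N3=(alive,v0)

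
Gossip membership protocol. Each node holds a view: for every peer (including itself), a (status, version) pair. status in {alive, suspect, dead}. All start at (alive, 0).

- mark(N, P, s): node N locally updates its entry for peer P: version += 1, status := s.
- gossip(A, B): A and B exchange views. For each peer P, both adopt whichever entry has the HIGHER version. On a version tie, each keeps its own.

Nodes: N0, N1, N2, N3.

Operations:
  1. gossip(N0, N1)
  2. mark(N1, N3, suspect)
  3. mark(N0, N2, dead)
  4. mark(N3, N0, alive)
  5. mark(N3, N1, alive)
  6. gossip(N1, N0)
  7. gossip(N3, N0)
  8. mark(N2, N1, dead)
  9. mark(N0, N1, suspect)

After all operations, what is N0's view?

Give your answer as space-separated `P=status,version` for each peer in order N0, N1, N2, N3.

Op 1: gossip N0<->N1 -> N0.N0=(alive,v0) N0.N1=(alive,v0) N0.N2=(alive,v0) N0.N3=(alive,v0) | N1.N0=(alive,v0) N1.N1=(alive,v0) N1.N2=(alive,v0) N1.N3=(alive,v0)
Op 2: N1 marks N3=suspect -> (suspect,v1)
Op 3: N0 marks N2=dead -> (dead,v1)
Op 4: N3 marks N0=alive -> (alive,v1)
Op 5: N3 marks N1=alive -> (alive,v1)
Op 6: gossip N1<->N0 -> N1.N0=(alive,v0) N1.N1=(alive,v0) N1.N2=(dead,v1) N1.N3=(suspect,v1) | N0.N0=(alive,v0) N0.N1=(alive,v0) N0.N2=(dead,v1) N0.N3=(suspect,v1)
Op 7: gossip N3<->N0 -> N3.N0=(alive,v1) N3.N1=(alive,v1) N3.N2=(dead,v1) N3.N3=(suspect,v1) | N0.N0=(alive,v1) N0.N1=(alive,v1) N0.N2=(dead,v1) N0.N3=(suspect,v1)
Op 8: N2 marks N1=dead -> (dead,v1)
Op 9: N0 marks N1=suspect -> (suspect,v2)

Answer: N0=alive,1 N1=suspect,2 N2=dead,1 N3=suspect,1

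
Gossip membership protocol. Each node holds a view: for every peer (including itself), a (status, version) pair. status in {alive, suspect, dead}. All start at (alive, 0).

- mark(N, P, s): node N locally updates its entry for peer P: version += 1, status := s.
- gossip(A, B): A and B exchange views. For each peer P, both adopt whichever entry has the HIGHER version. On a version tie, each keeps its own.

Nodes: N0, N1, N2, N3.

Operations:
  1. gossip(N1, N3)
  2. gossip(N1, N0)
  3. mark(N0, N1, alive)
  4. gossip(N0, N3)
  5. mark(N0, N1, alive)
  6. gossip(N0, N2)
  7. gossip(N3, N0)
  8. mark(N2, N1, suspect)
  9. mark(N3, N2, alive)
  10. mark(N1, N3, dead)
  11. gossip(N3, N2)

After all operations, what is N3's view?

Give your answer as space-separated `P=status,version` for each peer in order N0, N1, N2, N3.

Answer: N0=alive,0 N1=suspect,3 N2=alive,1 N3=alive,0

Derivation:
Op 1: gossip N1<->N3 -> N1.N0=(alive,v0) N1.N1=(alive,v0) N1.N2=(alive,v0) N1.N3=(alive,v0) | N3.N0=(alive,v0) N3.N1=(alive,v0) N3.N2=(alive,v0) N3.N3=(alive,v0)
Op 2: gossip N1<->N0 -> N1.N0=(alive,v0) N1.N1=(alive,v0) N1.N2=(alive,v0) N1.N3=(alive,v0) | N0.N0=(alive,v0) N0.N1=(alive,v0) N0.N2=(alive,v0) N0.N3=(alive,v0)
Op 3: N0 marks N1=alive -> (alive,v1)
Op 4: gossip N0<->N3 -> N0.N0=(alive,v0) N0.N1=(alive,v1) N0.N2=(alive,v0) N0.N3=(alive,v0) | N3.N0=(alive,v0) N3.N1=(alive,v1) N3.N2=(alive,v0) N3.N3=(alive,v0)
Op 5: N0 marks N1=alive -> (alive,v2)
Op 6: gossip N0<->N2 -> N0.N0=(alive,v0) N0.N1=(alive,v2) N0.N2=(alive,v0) N0.N3=(alive,v0) | N2.N0=(alive,v0) N2.N1=(alive,v2) N2.N2=(alive,v0) N2.N3=(alive,v0)
Op 7: gossip N3<->N0 -> N3.N0=(alive,v0) N3.N1=(alive,v2) N3.N2=(alive,v0) N3.N3=(alive,v0) | N0.N0=(alive,v0) N0.N1=(alive,v2) N0.N2=(alive,v0) N0.N3=(alive,v0)
Op 8: N2 marks N1=suspect -> (suspect,v3)
Op 9: N3 marks N2=alive -> (alive,v1)
Op 10: N1 marks N3=dead -> (dead,v1)
Op 11: gossip N3<->N2 -> N3.N0=(alive,v0) N3.N1=(suspect,v3) N3.N2=(alive,v1) N3.N3=(alive,v0) | N2.N0=(alive,v0) N2.N1=(suspect,v3) N2.N2=(alive,v1) N2.N3=(alive,v0)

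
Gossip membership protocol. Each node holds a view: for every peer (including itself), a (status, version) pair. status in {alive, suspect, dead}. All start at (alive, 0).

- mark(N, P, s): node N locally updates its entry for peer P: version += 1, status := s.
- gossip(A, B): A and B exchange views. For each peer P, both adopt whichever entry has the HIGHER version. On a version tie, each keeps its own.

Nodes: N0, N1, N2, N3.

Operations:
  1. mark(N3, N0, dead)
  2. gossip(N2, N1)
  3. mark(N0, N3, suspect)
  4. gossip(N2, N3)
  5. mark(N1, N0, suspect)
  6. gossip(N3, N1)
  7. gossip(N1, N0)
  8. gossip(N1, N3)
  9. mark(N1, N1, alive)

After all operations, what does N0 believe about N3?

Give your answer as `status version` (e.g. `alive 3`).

Op 1: N3 marks N0=dead -> (dead,v1)
Op 2: gossip N2<->N1 -> N2.N0=(alive,v0) N2.N1=(alive,v0) N2.N2=(alive,v0) N2.N3=(alive,v0) | N1.N0=(alive,v0) N1.N1=(alive,v0) N1.N2=(alive,v0) N1.N3=(alive,v0)
Op 3: N0 marks N3=suspect -> (suspect,v1)
Op 4: gossip N2<->N3 -> N2.N0=(dead,v1) N2.N1=(alive,v0) N2.N2=(alive,v0) N2.N3=(alive,v0) | N3.N0=(dead,v1) N3.N1=(alive,v0) N3.N2=(alive,v0) N3.N3=(alive,v0)
Op 5: N1 marks N0=suspect -> (suspect,v1)
Op 6: gossip N3<->N1 -> N3.N0=(dead,v1) N3.N1=(alive,v0) N3.N2=(alive,v0) N3.N3=(alive,v0) | N1.N0=(suspect,v1) N1.N1=(alive,v0) N1.N2=(alive,v0) N1.N3=(alive,v0)
Op 7: gossip N1<->N0 -> N1.N0=(suspect,v1) N1.N1=(alive,v0) N1.N2=(alive,v0) N1.N3=(suspect,v1) | N0.N0=(suspect,v1) N0.N1=(alive,v0) N0.N2=(alive,v0) N0.N3=(suspect,v1)
Op 8: gossip N1<->N3 -> N1.N0=(suspect,v1) N1.N1=(alive,v0) N1.N2=(alive,v0) N1.N3=(suspect,v1) | N3.N0=(dead,v1) N3.N1=(alive,v0) N3.N2=(alive,v0) N3.N3=(suspect,v1)
Op 9: N1 marks N1=alive -> (alive,v1)

Answer: suspect 1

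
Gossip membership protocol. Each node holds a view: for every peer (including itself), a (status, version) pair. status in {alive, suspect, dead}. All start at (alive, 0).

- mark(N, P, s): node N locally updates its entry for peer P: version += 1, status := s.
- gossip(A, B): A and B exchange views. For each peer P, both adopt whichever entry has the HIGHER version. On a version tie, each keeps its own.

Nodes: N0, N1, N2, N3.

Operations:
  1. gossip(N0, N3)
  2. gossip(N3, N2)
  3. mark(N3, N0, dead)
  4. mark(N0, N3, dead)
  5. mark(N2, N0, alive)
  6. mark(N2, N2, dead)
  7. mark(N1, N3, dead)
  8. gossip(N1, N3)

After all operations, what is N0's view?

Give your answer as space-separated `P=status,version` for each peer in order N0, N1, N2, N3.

Op 1: gossip N0<->N3 -> N0.N0=(alive,v0) N0.N1=(alive,v0) N0.N2=(alive,v0) N0.N3=(alive,v0) | N3.N0=(alive,v0) N3.N1=(alive,v0) N3.N2=(alive,v0) N3.N3=(alive,v0)
Op 2: gossip N3<->N2 -> N3.N0=(alive,v0) N3.N1=(alive,v0) N3.N2=(alive,v0) N3.N3=(alive,v0) | N2.N0=(alive,v0) N2.N1=(alive,v0) N2.N2=(alive,v0) N2.N3=(alive,v0)
Op 3: N3 marks N0=dead -> (dead,v1)
Op 4: N0 marks N3=dead -> (dead,v1)
Op 5: N2 marks N0=alive -> (alive,v1)
Op 6: N2 marks N2=dead -> (dead,v1)
Op 7: N1 marks N3=dead -> (dead,v1)
Op 8: gossip N1<->N3 -> N1.N0=(dead,v1) N1.N1=(alive,v0) N1.N2=(alive,v0) N1.N3=(dead,v1) | N3.N0=(dead,v1) N3.N1=(alive,v0) N3.N2=(alive,v0) N3.N3=(dead,v1)

Answer: N0=alive,0 N1=alive,0 N2=alive,0 N3=dead,1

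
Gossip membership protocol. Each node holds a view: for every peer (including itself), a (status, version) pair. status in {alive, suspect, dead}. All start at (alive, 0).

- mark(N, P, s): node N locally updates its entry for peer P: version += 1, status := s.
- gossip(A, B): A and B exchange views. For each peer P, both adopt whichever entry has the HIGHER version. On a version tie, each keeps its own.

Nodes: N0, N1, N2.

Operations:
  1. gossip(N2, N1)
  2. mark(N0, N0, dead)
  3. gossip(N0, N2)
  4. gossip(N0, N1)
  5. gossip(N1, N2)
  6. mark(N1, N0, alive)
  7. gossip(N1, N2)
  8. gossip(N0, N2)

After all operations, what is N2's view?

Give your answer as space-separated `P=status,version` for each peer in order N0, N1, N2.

Op 1: gossip N2<->N1 -> N2.N0=(alive,v0) N2.N1=(alive,v0) N2.N2=(alive,v0) | N1.N0=(alive,v0) N1.N1=(alive,v0) N1.N2=(alive,v0)
Op 2: N0 marks N0=dead -> (dead,v1)
Op 3: gossip N0<->N2 -> N0.N0=(dead,v1) N0.N1=(alive,v0) N0.N2=(alive,v0) | N2.N0=(dead,v1) N2.N1=(alive,v0) N2.N2=(alive,v0)
Op 4: gossip N0<->N1 -> N0.N0=(dead,v1) N0.N1=(alive,v0) N0.N2=(alive,v0) | N1.N0=(dead,v1) N1.N1=(alive,v0) N1.N2=(alive,v0)
Op 5: gossip N1<->N2 -> N1.N0=(dead,v1) N1.N1=(alive,v0) N1.N2=(alive,v0) | N2.N0=(dead,v1) N2.N1=(alive,v0) N2.N2=(alive,v0)
Op 6: N1 marks N0=alive -> (alive,v2)
Op 7: gossip N1<->N2 -> N1.N0=(alive,v2) N1.N1=(alive,v0) N1.N2=(alive,v0) | N2.N0=(alive,v2) N2.N1=(alive,v0) N2.N2=(alive,v0)
Op 8: gossip N0<->N2 -> N0.N0=(alive,v2) N0.N1=(alive,v0) N0.N2=(alive,v0) | N2.N0=(alive,v2) N2.N1=(alive,v0) N2.N2=(alive,v0)

Answer: N0=alive,2 N1=alive,0 N2=alive,0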